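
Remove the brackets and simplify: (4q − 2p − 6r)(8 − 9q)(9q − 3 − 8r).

(4q − 2p − 6r)(8 − 9q)(9q − 3 − 8r)
= (32q − 36q² − 16p + 18pq − 48r + 54qr)(9q − 3 − 8r)    [distributive law]
= 288q² − 96q − 256qr − 324q³ + 108q² + 288q²r − 144pq + 48p + 128pr + 162pq² − 54pq − 144pqr − 432qr + 144r + 384r² + 486q²r − 162qr − 432qr²    [distributive law]
= 396q² − 96q − 850qr − 324q³ + 774q²r − 198pq + 48p + 128pr + 162pq² − 144pqr + 144r + 384r² − 432qr²    [combine like terms]

396q² − 96q − 850qr − 324q³ + 774q²r − 198pq + 48p + 128pr + 162pq² − 144pqr + 144r + 384r² − 432qr²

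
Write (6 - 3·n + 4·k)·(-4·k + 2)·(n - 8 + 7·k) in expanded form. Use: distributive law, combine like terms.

(6 - 3·n + 4·k)·(-4·k + 2)·(n - 8 + 7·k)
= (-24·k + 12 + 12·k·n - 6·n - 16·k² + 8·k)·(n - 8 + 7·k)    [distributive law]
= (-16·k + 12 + 12·k·n - 6·n - 16·k²)·(n - 8 + 7·k)    [combine like terms]
= -16·k·n + 128·k - 112·k² + 12·n - 96 + 84·k + 12·k·n² - 96·k·n + 84·k²·n - 6·n² + 48·n - 42·k·n - 16·k²·n + 128·k² - 112·k³    [distributive law]
= -154·k·n + 212·k + 16·k² + 60·n - 96 + 12·k·n² + 68·k²·n - 6·n² - 112·k³    [combine like terms]

-154·k·n + 212·k + 16·k² + 60·n - 96 + 12·k·n² + 68·k²·n - 6·n² - 112·k³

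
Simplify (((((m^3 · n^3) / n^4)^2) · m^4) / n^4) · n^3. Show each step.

m^10n^(-3)

(((((m^3 · n^3) / n^4)^2) · m^4) / n^4) · n^3
= (((((m^3 · n^3)^2) / ((n^4)^2)) · m^4) / n^4) · n^3    [power of a quotient]
= ((((((m^3)^2) · ((n^3)^2)) / ((n^4)^2)) · m^4) / n^4) · n^3    [power of a product]
= ((((m^6 · ((n^3)^2)) / ((n^4)^2)) · m^4) / n^4) · n^3    [power of a power]
= ((((m^6 · n^6) / ((n^4)^2)) · m^4) / n^4) · n^3    [power of a power]
= ((((m^6 · n^6) / n^8) · m^4) / n^4) · n^3    [power of a power]
= m^10n^(-3)    [quotient of powers; product of powers]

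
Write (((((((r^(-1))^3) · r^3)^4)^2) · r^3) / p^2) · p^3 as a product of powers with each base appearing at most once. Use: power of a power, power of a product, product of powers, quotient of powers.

(((((((r^(-1))^3) · r^3)^4)^2) · r^3) / p^2) · p^3
= ((((((r^(-1))^3) · r^3)^8) · r^3) / p^2) · p^3    [power of a power]
= ((((((r^(-1))^3)^8) · ((r^3)^8)) · r^3) / p^2) · p^3    [power of a product]
= (((((r^(-1))^24) · ((r^3)^8)) · r^3) / p^2) · p^3    [power of a power]
= (((r^(-24) · ((r^3)^8)) · r^3) / p^2) · p^3    [power of a power]
= (((r^(-24) · r^24) · r^3) / p^2) · p^3    [power of a power]
= ((r^0 · r^3) / p^2) · p^3    [product of powers]
= (r^3 / p^2) · p^3    [product of powers]
= p·r^3    [quotient of powers]

p·r^3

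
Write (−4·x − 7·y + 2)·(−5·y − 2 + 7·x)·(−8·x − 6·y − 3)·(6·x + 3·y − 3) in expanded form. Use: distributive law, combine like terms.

3072·x^3·y + 564·x^2·y^2 − 1938·x^2·y − 1578·x·y^3 − 687·x·y^2 + 201·x·y − 1224·x^3 + 72·x^2 + 174·x + 1344·x^4 − 630·y^4 + 243·y^3 + 423·y^2 − 36

(−4·x − 7·y + 2)·(−5·y − 2 + 7·x)·(−8·x − 6·y − 3)·(6·x + 3·y − 3)
= (20·x·y + 8·x − 28·x^2 + 35·y^2 + 14·y − 49·x·y − 10·y − 4 + 14·x)·(−8·x − 6·y − 3)·(6·x + 3·y − 3)    [distributive law]
= (−29·x·y + 22·x − 28·x^2 + 35·y^2 + 4·y − 4)·(−8·x − 6·y − 3)·(6·x + 3·y − 3)    [combine like terms]
= (232·x^2·y + 174·x·y^2 + 87·x·y − 176·x^2 − 132·x·y − 66·x + 224·x^3 + 168·x^2·y + 84·x^2 − 280·x·y^2 − 210·y^3 − 105·y^2 − 32·x·y − 24·y^2 − 12·y + 32·x + 24·y + 12)·(6·x + 3·y − 3)    [distributive law]
= (400·x^2·y − 106·x·y^2 − 77·x·y − 92·x^2 − 34·x + 224·x^3 − 210·y^3 − 129·y^2 + 12·y + 12)·(6·x + 3·y − 3)    [combine like terms]
= 2400·x^3·y + 1200·x^2·y^2 − 1200·x^2·y − 636·x^2·y^2 − 318·x·y^3 + 318·x·y^2 − 462·x^2·y − 231·x·y^2 + 231·x·y − 552·x^3 − 276·x^2·y + 276·x^2 − 204·x^2 − 102·x·y + 102·x + 1344·x^4 + 672·x^3·y − 672·x^3 − 1260·x·y^3 − 630·y^4 + 630·y^3 − 774·x·y^2 − 387·y^3 + 387·y^2 + 72·x·y + 36·y^2 − 36·y + 72·x + 36·y − 36    [distributive law]
= 3072·x^3·y + 564·x^2·y^2 − 1938·x^2·y − 1578·x·y^3 − 687·x·y^2 + 201·x·y − 1224·x^3 + 72·x^2 + 174·x + 1344·x^4 − 630·y^4 + 243·y^3 + 423·y^2 − 36    [combine like terms]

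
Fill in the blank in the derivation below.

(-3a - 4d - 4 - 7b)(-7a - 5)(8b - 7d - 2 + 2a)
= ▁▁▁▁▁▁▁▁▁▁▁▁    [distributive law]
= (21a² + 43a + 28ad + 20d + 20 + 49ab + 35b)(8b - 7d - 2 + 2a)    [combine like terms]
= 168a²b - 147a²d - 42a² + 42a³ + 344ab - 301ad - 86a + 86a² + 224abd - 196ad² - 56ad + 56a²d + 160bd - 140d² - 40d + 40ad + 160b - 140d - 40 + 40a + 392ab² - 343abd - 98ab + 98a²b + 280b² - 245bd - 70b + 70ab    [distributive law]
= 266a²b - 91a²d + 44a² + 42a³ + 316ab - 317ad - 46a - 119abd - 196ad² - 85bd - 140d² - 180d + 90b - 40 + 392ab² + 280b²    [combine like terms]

After distributive law, the bracketed line is:

(21a² + 15a + 28ad + 20d + 28a + 20 + 49ab + 35b)(8b - 7d - 2 + 2a)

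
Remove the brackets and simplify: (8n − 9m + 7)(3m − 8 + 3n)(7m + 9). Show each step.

(8n − 9m + 7)(3m − 8 + 3n)(7m + 9)
= (24mn − 64n + 24n² − 27m² + 72m − 27mn + 21m − 56 + 21n)(7m + 9)    [distributive law]
= (−3mn − 43n + 24n² − 27m² + 93m − 56)(7m + 9)    [combine like terms]
= −21m²n − 27mn − 301mn − 387n + 168mn² + 216n² − 189m³ − 243m² + 651m² + 837m − 392m − 504    [distributive law]
= −21m²n − 328mn − 387n + 168mn² + 216n² − 189m³ + 408m² + 445m − 504    [combine like terms]

−21m²n − 328mn − 387n + 168mn² + 216n² − 189m³ + 408m² + 445m − 504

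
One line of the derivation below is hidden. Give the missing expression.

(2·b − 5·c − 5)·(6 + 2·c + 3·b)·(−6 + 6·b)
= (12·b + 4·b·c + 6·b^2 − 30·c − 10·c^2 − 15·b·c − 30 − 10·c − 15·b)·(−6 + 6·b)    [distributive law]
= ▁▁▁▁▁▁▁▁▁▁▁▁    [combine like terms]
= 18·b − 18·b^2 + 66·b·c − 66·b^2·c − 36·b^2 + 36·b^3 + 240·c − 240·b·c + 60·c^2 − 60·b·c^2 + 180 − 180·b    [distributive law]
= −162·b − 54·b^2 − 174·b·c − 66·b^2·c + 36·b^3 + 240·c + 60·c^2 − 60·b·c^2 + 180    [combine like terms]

By combine like terms:

(−3·b − 11·b·c + 6·b^2 − 40·c − 10·c^2 − 30)·(−6 + 6·b)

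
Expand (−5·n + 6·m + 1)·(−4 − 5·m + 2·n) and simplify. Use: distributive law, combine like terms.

22·n + 37·m·n − 10·n^2 − 29·m − 30·m^2 − 4

(−5·n + 6·m + 1)·(−4 − 5·m + 2·n)
= 20·n + 25·m·n − 10·n^2 − 24·m − 30·m^2 + 12·m·n − 4 − 5·m + 2·n    [distributive law]
= 22·n + 37·m·n − 10·n^2 − 29·m − 30·m^2 − 4    [combine like terms]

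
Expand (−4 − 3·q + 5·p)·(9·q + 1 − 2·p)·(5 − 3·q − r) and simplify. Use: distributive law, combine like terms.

−183·q − 18·q^2 + 39·q·r − 20 + 4·r + 65·p + 216·p·q − 13·p·r + 81·q^3 + 27·q^2·r − 153·p·q^2 − 51·p·q·r − 50·p^2 + 30·p^2·q + 10·p^2·r

(−4 − 3·q + 5·p)·(9·q + 1 − 2·p)·(5 − 3·q − r)
= (−36·q − 4 + 8·p − 27·q^2 − 3·q + 6·p·q + 45·p·q + 5·p − 10·p^2)·(5 − 3·q − r)    [distributive law]
= (−39·q − 4 + 13·p − 27·q^2 + 51·p·q − 10·p^2)·(5 − 3·q − r)    [combine like terms]
= −195·q + 117·q^2 + 39·q·r − 20 + 12·q + 4·r + 65·p − 39·p·q − 13·p·r − 135·q^2 + 81·q^3 + 27·q^2·r + 255·p·q − 153·p·q^2 − 51·p·q·r − 50·p^2 + 30·p^2·q + 10·p^2·r    [distributive law]
= −183·q − 18·q^2 + 39·q·r − 20 + 4·r + 65·p + 216·p·q − 13·p·r + 81·q^3 + 27·q^2·r − 153·p·q^2 − 51·p·q·r − 50·p^2 + 30·p^2·q + 10·p^2·r    [combine like terms]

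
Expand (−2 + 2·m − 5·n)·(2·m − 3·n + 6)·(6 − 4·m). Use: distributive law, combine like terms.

(−2 + 2·m − 5·n)·(2·m − 3·n + 6)·(6 − 4·m)
= (−4·m + 6·n − 12 + 4·m^2 − 6·m·n + 12·m − 10·m·n + 15·n^2 − 30·n)·(6 − 4·m)    [distributive law]
= (8·m − 24·n − 12 + 4·m^2 − 16·m·n + 15·n^2)·(6 − 4·m)    [combine like terms]
= 48·m − 32·m^2 − 144·n + 96·m·n − 72 + 48·m + 24·m^2 − 16·m^3 − 96·m·n + 64·m^2·n + 90·n^2 − 60·m·n^2    [distributive law]
= 96·m − 8·m^2 − 144·n − 72 − 16·m^3 + 64·m^2·n + 90·n^2 − 60·m·n^2    [combine like terms]

96·m − 8·m^2 − 144·n − 72 − 16·m^3 + 64·m^2·n + 90·n^2 − 60·m·n^2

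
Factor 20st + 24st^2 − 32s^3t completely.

20st + 24st^2 − 32s^3t
= 4(5st + 6st^2 − 8s^3t)    [factor out 4]
= 4st(5 + 6t − 8s^2)    [factor out st]

4st(5 + 6t − 8s^2)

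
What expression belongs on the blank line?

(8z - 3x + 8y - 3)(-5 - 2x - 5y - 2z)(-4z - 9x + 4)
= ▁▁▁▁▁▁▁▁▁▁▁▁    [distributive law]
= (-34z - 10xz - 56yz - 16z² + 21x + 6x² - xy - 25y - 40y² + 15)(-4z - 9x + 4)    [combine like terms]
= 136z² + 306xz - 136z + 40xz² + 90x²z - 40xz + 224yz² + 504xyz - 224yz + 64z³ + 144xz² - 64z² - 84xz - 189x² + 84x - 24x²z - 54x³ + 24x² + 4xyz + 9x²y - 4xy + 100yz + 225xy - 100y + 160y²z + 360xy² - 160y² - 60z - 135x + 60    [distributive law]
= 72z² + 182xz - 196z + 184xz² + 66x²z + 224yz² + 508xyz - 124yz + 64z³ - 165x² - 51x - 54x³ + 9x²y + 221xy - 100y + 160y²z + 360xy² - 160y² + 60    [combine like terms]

After distributive law, the bracketed line is:

(-40z - 16xz - 40yz - 16z² + 15x + 6x² + 15xy + 6xz - 40y - 16xy - 40y² - 16yz + 15 + 6x + 15y + 6z)(-4z - 9x + 4)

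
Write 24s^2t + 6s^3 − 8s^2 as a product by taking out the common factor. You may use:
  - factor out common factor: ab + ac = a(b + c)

24s^2t + 6s^3 − 8s^2
= 2(12s^2t + 3s^3 − 4s^2)    [factor out 2]
= 2s^2(12t + 3s − 4)    [factor out s^2]

2s^2(12t + 3s − 4)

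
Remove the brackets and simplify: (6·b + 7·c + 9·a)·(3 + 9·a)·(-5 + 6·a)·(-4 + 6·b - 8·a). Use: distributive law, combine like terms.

(6·b + 7·c + 9·a)·(3 + 9·a)·(-5 + 6·a)·(-4 + 6·b - 8·a)
= (18·b + 54·a·b + 21·c + 63·a·c + 27·a + 81·a^2)·(-5 + 6·a)·(-4 + 6·b - 8·a)    [distributive law]
= (-90·b + 108·a·b - 270·a·b + 324·a^2·b - 105·c + 126·a·c - 315·a·c + 378·a^2·c - 135·a + 162·a^2 - 405·a^2 + 486·a^3)·(-4 + 6·b - 8·a)    [distributive law]
= (-90·b - 162·a·b + 324·a^2·b - 105·c - 189·a·c + 378·a^2·c - 135·a - 243·a^2 + 486·a^3)·(-4 + 6·b - 8·a)    [combine like terms]
= 360·b - 540·b^2 + 720·a·b + 648·a·b - 972·a·b^2 + 1296·a^2·b - 1296·a^2·b + 1944·a^2·b^2 - 2592·a^3·b + 420·c - 630·b·c + 840·a·c + 756·a·c - 1134·a·b·c + 1512·a^2·c - 1512·a^2·c + 2268·a^2·b·c - 3024·a^3·c + 540·a - 810·a·b + 1080·a^2 + 972·a^2 - 1458·a^2·b + 1944·a^3 - 1944·a^3 + 2916·a^3·b - 3888·a^4    [distributive law]
= 360·b - 540·b^2 + 558·a·b - 972·a·b^2 - 1458·a^2·b + 1944·a^2·b^2 + 324·a^3·b + 420·c - 630·b·c + 1596·a·c - 1134·a·b·c + 2268·a^2·b·c - 3024·a^3·c + 540·a + 2052·a^2 - 3888·a^4    [combine like terms]

360·b - 540·b^2 + 558·a·b - 972·a·b^2 - 1458·a^2·b + 1944·a^2·b^2 + 324·a^3·b + 420·c - 630·b·c + 1596·a·c - 1134·a·b·c + 2268·a^2·b·c - 3024·a^3·c + 540·a + 2052·a^2 - 3888·a^4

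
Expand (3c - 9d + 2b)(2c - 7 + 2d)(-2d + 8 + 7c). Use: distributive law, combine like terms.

(3c - 9d + 2b)(2c - 7 + 2d)(-2d + 8 + 7c)
= (6c² - 21c + 6cd - 18cd + 63d - 18d² + 4bc - 14b + 4bd)(-2d + 8 + 7c)    [distributive law]
= (6c² - 21c - 12cd + 63d - 18d² + 4bc - 14b + 4bd)(-2d + 8 + 7c)    [combine like terms]
= -12c²d + 48c² + 42c³ + 42cd - 168c - 147c² + 24cd² - 96cd - 84c²d - 126d² + 504d + 441cd + 36d³ - 144d² - 126cd² - 8bcd + 32bc + 28bc² + 28bd - 112b - 98bc - 8bd² + 32bd + 28bcd    [distributive law]
= -96c²d - 99c² + 42c³ + 387cd - 168c - 102cd² - 270d² + 504d + 36d³ + 20bcd - 66bc + 28bc² + 60bd - 112b - 8bd²    [combine like terms]

-96c²d - 99c² + 42c³ + 387cd - 168c - 102cd² - 270d² + 504d + 36d³ + 20bcd - 66bc + 28bc² + 60bd - 112b - 8bd²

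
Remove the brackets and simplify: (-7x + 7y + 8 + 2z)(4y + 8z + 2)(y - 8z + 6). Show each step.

-28xy² + 168xyz - 182xy + 448xz² - 224xz - 84x + 28y³ - 160y²z + 214y² - 496yz² + 84yz + 292y - 448z² + 280z + 96 - 128z³

(-7x + 7y + 8 + 2z)(4y + 8z + 2)(y - 8z + 6)
= (-28xy - 56xz - 14x + 28y² + 56yz + 14y + 32y + 64z + 16 + 8yz + 16z² + 4z)(y - 8z + 6)    [distributive law]
= (-28xy - 56xz - 14x + 28y² + 64yz + 46y + 68z + 16 + 16z²)(y - 8z + 6)    [combine like terms]
= -28xy² + 224xyz - 168xy - 56xyz + 448xz² - 336xz - 14xy + 112xz - 84x + 28y³ - 224y²z + 168y² + 64y²z - 512yz² + 384yz + 46y² - 368yz + 276y + 68yz - 544z² + 408z + 16y - 128z + 96 + 16yz² - 128z³ + 96z²    [distributive law]
= -28xy² + 168xyz - 182xy + 448xz² - 224xz - 84x + 28y³ - 160y²z + 214y² - 496yz² + 84yz + 292y - 448z² + 280z + 96 - 128z³    [combine like terms]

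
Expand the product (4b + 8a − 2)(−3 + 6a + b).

(4b + 8a − 2)(−3 + 6a + b)
= −12b + 24ab + 4b^2 − 24a + 48a^2 + 8ab + 6 − 12a − 2b    [distributive law]
= −14b + 32ab + 4b^2 − 36a + 48a^2 + 6    [combine like terms]

−14b + 32ab + 4b^2 − 36a + 48a^2 + 6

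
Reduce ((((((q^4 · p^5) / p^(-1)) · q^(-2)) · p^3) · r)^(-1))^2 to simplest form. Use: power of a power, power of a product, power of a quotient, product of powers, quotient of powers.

p^(-18)q^(-4)r^(-2)

((((((q^4 · p^5) / p^(-1)) · q^(-2)) · p^3) · r)^(-1))^2
= (((((q^4 · p^5) / p^(-1)) · q^(-2)) · p^3) · r)^(-2)    [power of a power]
= (((((q^4 · p^5) / p^(-1)) · q^(-2)) · p^3)^(-2)) · (r^(-2))    [power of a product]
= (((((q^4 · p^5) / p^(-1)) · q^(-2))^(-2)) · ((p^3)^(-2))) · (r^(-2))    [power of a product]
= (((((q^4 · p^5) / p^(-1))^(-2)) · ((q^(-2))^(-2))) · ((p^3)^(-2))) · (r^(-2))    [power of a product]
= (((((q^4 · p^5)^(-2)) / ((p^(-1))^(-2))) · ((q^(-2))^(-2))) · ((p^3)^(-2))) · (r^(-2))    [power of a quotient]
= ((((((q^4)^(-2)) · ((p^5)^(-2))) / ((p^(-1))^(-2))) · ((q^(-2))^(-2))) · ((p^3)^(-2))) · (r^(-2))    [power of a product]
= ((((q^(-8) · ((p^5)^(-2))) / ((p^(-1))^(-2))) · ((q^(-2))^(-2))) · ((p^3)^(-2))) · (r^(-2))    [power of a power]
= ((((q^(-8) · p^(-10)) / ((p^(-1))^(-2))) · ((q^(-2))^(-2))) · ((p^3)^(-2))) · (r^(-2))    [power of a power]
= ((((q^(-8) · p^(-10)) / p^2) · ((q^(-2))^(-2))) · ((p^3)^(-2))) · (r^(-2))    [power of a power]
= ((((q^(-8) · p^(-10)) / p^2) · q^4) · ((p^3)^(-2))) · (r^(-2))    [power of a power]
= ((((q^(-8) · p^(-10)) / p^2) · q^4) · p^(-6)) · (r^(-2))    [power of a power]
= p^(-18)q^(-4)r^(-2)    [quotient of powers; product of powers]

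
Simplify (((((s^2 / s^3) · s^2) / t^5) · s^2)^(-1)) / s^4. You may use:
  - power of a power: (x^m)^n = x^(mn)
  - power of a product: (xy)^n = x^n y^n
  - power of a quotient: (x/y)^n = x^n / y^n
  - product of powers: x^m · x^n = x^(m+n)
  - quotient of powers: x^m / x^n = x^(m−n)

(((((s^2 / s^3) · s^2) / t^5) · s^2)^(-1)) / s^4
= (((((s^2 / s^3) · s^2) / t^5)^(-1)) · ((s^2)^(-1))) / s^4    [power of a product]
= (((((s^2 / s^3) · s^2)^(-1)) / ((t^5)^(-1))) · ((s^2)^(-1))) / s^4    [power of a quotient]
= (((((s^2 / s^3)^(-1)) · ((s^2)^(-1))) / ((t^5)^(-1))) · ((s^2)^(-1))) / s^4    [power of a product]
= ((((((s^2)^(-1)) / ((s^3)^(-1))) · ((s^2)^(-1))) / ((t^5)^(-1))) · ((s^2)^(-1))) / s^4    [power of a quotient]
= ((((s^(-2) / ((s^3)^(-1))) · ((s^2)^(-1))) / ((t^5)^(-1))) · ((s^2)^(-1))) / s^4    [power of a power]
= ((((s^(-2) / s^(-3)) · ((s^2)^(-1))) / ((t^5)^(-1))) · ((s^2)^(-1))) / s^4    [power of a power]
= (((s · ((s^2)^(-1))) / ((t^5)^(-1))) · ((s^2)^(-1))) / s^4    [quotient of powers]
= (((s · s^(-2)) / ((t^5)^(-1))) · ((s^2)^(-1))) / s^4    [power of a power]
= ((s^(-1) / ((t^5)^(-1))) · ((s^2)^(-1))) / s^4    [product of powers]
= ((s^(-1) / t^(-5)) · ((s^2)^(-1))) / s^4    [power of a power]
= ((s^(-1) / t^(-5)) · s^(-2)) / s^4    [power of a power]
= s^(-7)t^5    [quotient of powers; product of powers]

s^(-7)t^5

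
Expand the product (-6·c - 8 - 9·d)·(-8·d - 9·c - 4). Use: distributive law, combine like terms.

129·c·d + 54·c^2 + 96·c + 100·d + 32 + 72·d^2

(-6·c - 8 - 9·d)·(-8·d - 9·c - 4)
= 48·c·d + 54·c^2 + 24·c + 64·d + 72·c + 32 + 72·d^2 + 81·c·d + 36·d    [distributive law]
= 129·c·d + 54·c^2 + 96·c + 100·d + 32 + 72·d^2    [combine like terms]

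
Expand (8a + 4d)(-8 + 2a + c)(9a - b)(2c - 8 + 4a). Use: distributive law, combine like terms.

-1728a^2c + 4608a^2 - 3456a^3 + 192abc - 512ab + 384a^2b + 576a^3c + 576a^4 - 64a^2bc - 64a^3b + 144a^2c^2 - 16abc^2 - 864acd + 2304ad - 1728a^2d + 96bcd - 256bd + 192abd + 288a^2cd + 288a^3d - 32abcd - 32a^2bd + 72ac^2d - 8bc^2d

(8a + 4d)(-8 + 2a + c)(9a - b)(2c - 8 + 4a)
= (-64a + 16a^2 + 8ac - 32d + 8ad + 4cd)(9a - b)(2c - 8 + 4a)    [distributive law]
= (-576a^2 + 64ab + 144a^3 - 16a^2b + 72a^2c - 8abc - 288ad + 32bd + 72a^2d - 8abd + 36acd - 4bcd)(2c - 8 + 4a)    [distributive law]
= -1152a^2c + 4608a^2 - 2304a^3 + 128abc - 512ab + 256a^2b + 288a^3c - 1152a^3 + 576a^4 - 32a^2bc + 128a^2b - 64a^3b + 144a^2c^2 - 576a^2c + 288a^3c - 16abc^2 + 64abc - 32a^2bc - 576acd + 2304ad - 1152a^2d + 64bcd - 256bd + 128abd + 144a^2cd - 576a^2d + 288a^3d - 16abcd + 64abd - 32a^2bd + 72ac^2d - 288acd + 144a^2cd - 8bc^2d + 32bcd - 16abcd    [distributive law]
= -1728a^2c + 4608a^2 - 3456a^3 + 192abc - 512ab + 384a^2b + 576a^3c + 576a^4 - 64a^2bc - 64a^3b + 144a^2c^2 - 16abc^2 - 864acd + 2304ad - 1728a^2d + 96bcd - 256bd + 192abd + 288a^2cd + 288a^3d - 32abcd - 32a^2bd + 72ac^2d - 8bc^2d    [combine like terms]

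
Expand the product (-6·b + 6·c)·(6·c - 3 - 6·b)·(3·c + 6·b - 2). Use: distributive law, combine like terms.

-324·b^2·c + 90·b·c + 36·b^2 - 36·b + 216·b^3 + 108·c^3 - 126·c^2 + 36·c

(-6·b + 6·c)·(6·c - 3 - 6·b)·(3·c + 6·b - 2)
= (-36·b·c + 18·b + 36·b^2 + 36·c^2 - 18·c - 36·b·c)·(3·c + 6·b - 2)    [distributive law]
= (-72·b·c + 18·b + 36·b^2 + 36·c^2 - 18·c)·(3·c + 6·b - 2)    [combine like terms]
= -216·b·c^2 - 432·b^2·c + 144·b·c + 54·b·c + 108·b^2 - 36·b + 108·b^2·c + 216·b^3 - 72·b^2 + 108·c^3 + 216·b·c^2 - 72·c^2 - 54·c^2 - 108·b·c + 36·c    [distributive law]
= -324·b^2·c + 90·b·c + 36·b^2 - 36·b + 216·b^3 + 108·c^3 - 126·c^2 + 36·c    [combine like terms]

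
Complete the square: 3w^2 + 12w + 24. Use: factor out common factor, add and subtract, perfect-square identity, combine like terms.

3(w + 2)^2 + 12

3w^2 + 12w + 24
= 3(w^2 + 4w) + 24    [factor out 3 from the w-terms]
= 3(w^2 + 4w + 4 − 4) + 24    [add and subtract 4 inside the bracket]
= 3(w + 2)^2 − 12 + 24    [perfect-square identity]
= 3(w + 2)^2 + 12    [combine constants]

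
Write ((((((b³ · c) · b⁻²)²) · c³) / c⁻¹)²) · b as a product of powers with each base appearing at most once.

b⁵·c¹²

((((((b³ · c) · b⁻²)²) · c³) / c⁻¹)²) · b
= ((((((b³ · c) · b⁻²)²) · c³)²) / ((c⁻¹)²)) · b    [power of a quotient]
= ((((((b³ · c) · b⁻²)²)²) · ((c³)²)) / ((c⁻¹)²)) · b    [power of a product]
= (((((b³ · c) · b⁻²)⁴) · ((c³)²)) / ((c⁻¹)²)) · b    [power of a power]
= (((((b³ · c)⁴) · ((b⁻²)⁴)) · ((c³)²)) / ((c⁻¹)²)) · b    [power of a product]
= ((((((b³)⁴) · (c⁴)) · ((b⁻²)⁴)) · ((c³)²)) / ((c⁻¹)²)) · b    [power of a product]
= ((((b¹² · (c⁴)) · ((b⁻²)⁴)) · ((c³)²)) / ((c⁻¹)²)) · b    [power of a power]
= ((((b¹² · c⁴) · b⁻⁸) · ((c³)²)) / ((c⁻¹)²)) · b    [power of a power]
= ((((b¹² · c⁴) · b⁻⁸) · c⁶) / ((c⁻¹)²)) · b    [power of a power]
= ((((b¹² · c⁴) · b⁻⁸) · c⁶) / c⁻²) · b    [power of a power]
= b⁵·c¹²    [quotient of powers; product of powers]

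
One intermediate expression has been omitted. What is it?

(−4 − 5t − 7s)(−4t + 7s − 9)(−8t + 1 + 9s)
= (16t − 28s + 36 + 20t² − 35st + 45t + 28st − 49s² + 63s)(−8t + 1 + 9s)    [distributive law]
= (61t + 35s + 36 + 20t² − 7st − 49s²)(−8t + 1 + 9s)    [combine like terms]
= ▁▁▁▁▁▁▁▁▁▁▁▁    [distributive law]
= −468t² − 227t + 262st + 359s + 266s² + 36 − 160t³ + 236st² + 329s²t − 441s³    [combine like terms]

Applying distributive law to the line above:

−488t² + 61t + 549st − 280st + 35s + 315s² − 288t + 36 + 324s − 160t³ + 20t² + 180st² + 56st² − 7st − 63s²t + 392s²t − 49s² − 441s³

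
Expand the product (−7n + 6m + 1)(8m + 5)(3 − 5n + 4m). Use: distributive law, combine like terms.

−498mn + 280mn^2 − 464m^2n − 130n + 175n^2 + 296m^2 + 192m^3 + 134m + 15

(−7n + 6m + 1)(8m + 5)(3 − 5n + 4m)
= (−56mn − 35n + 48m^2 + 30m + 8m + 5)(3 − 5n + 4m)    [distributive law]
= (−56mn − 35n + 48m^2 + 38m + 5)(3 − 5n + 4m)    [combine like terms]
= −168mn + 280mn^2 − 224m^2n − 105n + 175n^2 − 140mn + 144m^2 − 240m^2n + 192m^3 + 114m − 190mn + 152m^2 + 15 − 25n + 20m    [distributive law]
= −498mn + 280mn^2 − 464m^2n − 130n + 175n^2 + 296m^2 + 192m^3 + 134m + 15    [combine like terms]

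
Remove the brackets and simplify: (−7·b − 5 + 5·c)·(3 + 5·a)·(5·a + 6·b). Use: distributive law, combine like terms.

(−7·b − 5 + 5·c)·(3 + 5·a)·(5·a + 6·b)
= (−21·b − 35·a·b − 15 − 25·a + 15·c + 25·a·c)·(5·a + 6·b)    [distributive law]
= −105·a·b − 126·b² − 175·a²·b − 210·a·b² − 75·a − 90·b − 125·a² − 150·a·b + 75·a·c + 90·b·c + 125·a²·c + 150·a·b·c    [distributive law]
= −255·a·b − 126·b² − 175·a²·b − 210·a·b² − 75·a − 90·b − 125·a² + 75·a·c + 90·b·c + 125·a²·c + 150·a·b·c    [combine like terms]

−255·a·b − 126·b² − 175·a²·b − 210·a·b² − 75·a − 90·b − 125·a² + 75·a·c + 90·b·c + 125·a²·c + 150·a·b·c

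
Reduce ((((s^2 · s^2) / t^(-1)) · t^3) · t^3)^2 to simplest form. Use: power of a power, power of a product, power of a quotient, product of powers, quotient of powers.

((((s^2 · s^2) / t^(-1)) · t^3) · t^3)^2
= ((((s^2 · s^2) / t^(-1)) · t^3)^2) · ((t^3)^2)    [power of a product]
= ((((s^2 · s^2) / t^(-1))^2) · ((t^3)^2)) · ((t^3)^2)    [power of a product]
= ((((s^2 · s^2)^2) / ((t^(-1))^2)) · ((t^3)^2)) · ((t^3)^2)    [power of a quotient]
= (((((s^2)^2) · ((s^2)^2)) / ((t^(-1))^2)) · ((t^3)^2)) · ((t^3)^2)    [power of a product]
= (((s^4 · ((s^2)^2)) / ((t^(-1))^2)) · ((t^3)^2)) · ((t^3)^2)    [power of a power]
= (((s^4 · s^4) / ((t^(-1))^2)) · ((t^3)^2)) · ((t^3)^2)    [power of a power]
= ((s^8 / ((t^(-1))^2)) · ((t^3)^2)) · ((t^3)^2)    [product of powers]
= ((s^8 / t^(-2)) · ((t^3)^2)) · ((t^3)^2)    [power of a power]
= ((s^8 / t^(-2)) · t^6) · ((t^3)^2)    [power of a power]
= ((s^8 / t^(-2)) · t^6) · t^6    [power of a power]
= s^8t^14    [quotient of powers; product of powers]

s^8t^14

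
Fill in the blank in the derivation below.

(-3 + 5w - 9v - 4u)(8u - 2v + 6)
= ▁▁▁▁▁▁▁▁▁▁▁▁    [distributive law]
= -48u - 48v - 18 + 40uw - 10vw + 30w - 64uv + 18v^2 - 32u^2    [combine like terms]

After distributive law, the bracketed line is:

-24u + 6v - 18 + 40uw - 10vw + 30w - 72uv + 18v^2 - 54v - 32u^2 + 8uv - 24u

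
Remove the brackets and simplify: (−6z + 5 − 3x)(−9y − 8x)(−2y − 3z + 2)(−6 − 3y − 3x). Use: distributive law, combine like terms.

(−6z + 5 − 3x)(−9y − 8x)(−2y − 3z + 2)(−6 − 3y − 3x)
= (54yz + 48xz − 45y − 40x + 27xy + 24x^2)(−2y − 3z + 2)(−6 − 3y − 3x)    [distributive law]
= (−108y^2z − 162yz^2 + 108yz − 96xyz − 144xz^2 + 96xz + 90y^2 + 135yz − 90y + 80xy + 120xz − 80x − 54xy^2 − 81xyz + 54xy − 48x^2y − 72x^2z + 48x^2)(−6 − 3y − 3x)    [distributive law]
= (−108y^2z − 162yz^2 + 243yz − 177xyz − 144xz^2 + 216xz + 90y^2 − 90y + 134xy − 80x − 54xy^2 − 48x^2y − 72x^2z + 48x^2)(−6 − 3y − 3x)    [combine like terms]
= 648y^2z + 324y^3z + 324xy^2z + 972yz^2 + 486y^2z^2 + 486xyz^2 − 1458yz − 729y^2z − 729xyz + 1062xyz + 531xy^2z + 531x^2yz + 864xz^2 + 432xyz^2 + 432x^2z^2 − 1296xz − 648xyz − 648x^2z − 540y^2 − 270y^3 − 270xy^2 + 540y + 270y^2 + 270xy − 804xy − 402xy^2 − 402x^2y + 480x + 240xy + 240x^2 + 324xy^2 + 162xy^3 + 162x^2y^2 + 288x^2y + 144x^2y^2 + 144x^3y + 432x^2z + 216x^2yz + 216x^3z − 288x^2 − 144x^2y − 144x^3    [distributive law]
= −81y^2z + 324y^3z + 855xy^2z + 972yz^2 + 486y^2z^2 + 918xyz^2 − 1458yz − 315xyz + 747x^2yz + 864xz^2 + 432x^2z^2 − 1296xz − 216x^2z − 270y^2 − 270y^3 − 348xy^2 + 540y − 294xy − 258x^2y + 480x − 48x^2 + 162xy^3 + 306x^2y^2 + 144x^3y + 216x^3z − 144x^3    [combine like terms]

−81y^2z + 324y^3z + 855xy^2z + 972yz^2 + 486y^2z^2 + 918xyz^2 − 1458yz − 315xyz + 747x^2yz + 864xz^2 + 432x^2z^2 − 1296xz − 216x^2z − 270y^2 − 270y^3 − 348xy^2 + 540y − 294xy − 258x^2y + 480x − 48x^2 + 162xy^3 + 306x^2y^2 + 144x^3y + 216x^3z − 144x^3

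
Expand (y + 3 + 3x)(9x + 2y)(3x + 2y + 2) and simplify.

(y + 3 + 3x)(9x + 2y)(3x + 2y + 2)
= (9xy + 2y² + 27x + 6y + 27x² + 6xy)(3x + 2y + 2)    [distributive law]
= (15xy + 2y² + 27x + 6y + 27x²)(3x + 2y + 2)    [combine like terms]
= 45x²y + 30xy² + 30xy + 6xy² + 4y³ + 4y² + 81x² + 54xy + 54x + 18xy + 12y² + 12y + 81x³ + 54x²y + 54x²    [distributive law]
= 99x²y + 36xy² + 102xy + 4y³ + 16y² + 135x² + 54x + 12y + 81x³    [combine like terms]

99x²y + 36xy² + 102xy + 4y³ + 16y² + 135x² + 54x + 12y + 81x³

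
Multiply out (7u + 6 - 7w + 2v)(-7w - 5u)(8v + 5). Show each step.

-112uvw - 70uw - 280u^2v - 175u^2 - 406vw - 210w - 290uv - 150u + 392vw^2 + 245w^2 - 112v^2w - 80uv^2

(7u + 6 - 7w + 2v)(-7w - 5u)(8v + 5)
= (-49uw - 35u^2 - 42w - 30u + 49w^2 + 35uw - 14vw - 10uv)(8v + 5)    [distributive law]
= (-14uw - 35u^2 - 42w - 30u + 49w^2 - 14vw - 10uv)(8v + 5)    [combine like terms]
= -112uvw - 70uw - 280u^2v - 175u^2 - 336vw - 210w - 240uv - 150u + 392vw^2 + 245w^2 - 112v^2w - 70vw - 80uv^2 - 50uv    [distributive law]
= -112uvw - 70uw - 280u^2v - 175u^2 - 406vw - 210w - 290uv - 150u + 392vw^2 + 245w^2 - 112v^2w - 80uv^2    [combine like terms]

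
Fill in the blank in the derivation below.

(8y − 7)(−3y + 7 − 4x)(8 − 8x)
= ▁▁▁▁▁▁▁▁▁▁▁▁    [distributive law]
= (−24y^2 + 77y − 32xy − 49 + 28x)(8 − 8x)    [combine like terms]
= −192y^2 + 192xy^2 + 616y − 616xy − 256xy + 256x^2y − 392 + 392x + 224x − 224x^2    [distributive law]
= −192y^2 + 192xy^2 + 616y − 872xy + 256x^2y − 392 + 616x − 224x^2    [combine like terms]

After distributive law, the bracketed line is:

(−24y^2 + 56y − 32xy + 21y − 49 + 28x)(8 − 8x)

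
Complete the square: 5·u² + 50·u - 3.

5(u + 5)² - 128

5·u² + 50·u - 3
= 5(u² + 10·u) - 3    [factor out 5 from the u-terms]
= 5(u² + 10·u + 25 - 25) - 3    [add and subtract 25 inside the bracket]
= 5(u + 5)² - 125 - 3    [perfect-square identity]
= 5(u + 5)² - 128    [combine constants]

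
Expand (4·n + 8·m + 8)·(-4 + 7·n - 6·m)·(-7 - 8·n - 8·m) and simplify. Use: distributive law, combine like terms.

(4·n + 8·m + 8)·(-4 + 7·n - 6·m)·(-7 - 8·n - 8·m)
= (-16·n + 28·n^2 - 24·m·n - 32·m + 56·m·n - 48·m^2 - 32 + 56·n - 48·m)·(-7 - 8·n - 8·m)    [distributive law]
= (40·n + 28·n^2 + 32·m·n - 80·m - 48·m^2 - 32)·(-7 - 8·n - 8·m)    [combine like terms]
= -280·n - 320·n^2 - 320·m·n - 196·n^2 - 224·n^3 - 224·m·n^2 - 224·m·n - 256·m·n^2 - 256·m^2·n + 560·m + 640·m·n + 640·m^2 + 336·m^2 + 384·m^2·n + 384·m^3 + 224 + 256·n + 256·m    [distributive law]
= -24·n - 516·n^2 + 96·m·n - 224·n^3 - 480·m·n^2 + 128·m^2·n + 816·m + 976·m^2 + 384·m^3 + 224    [combine like terms]

-24·n - 516·n^2 + 96·m·n - 224·n^3 - 480·m·n^2 + 128·m^2·n + 816·m + 976·m^2 + 384·m^3 + 224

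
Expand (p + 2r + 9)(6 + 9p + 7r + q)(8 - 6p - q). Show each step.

372p - 450p^2 - 133pq - 54p^3 - 15p^2q - 250pr - 150p^2r - 37pqr - pq^2 + 600r - 59qr + 112r^2 - 84pr^2 - 14qr^2 - 2q^2r + 432 + 18q - 9q^2

(p + 2r + 9)(6 + 9p + 7r + q)(8 - 6p - q)
= (6p + 9p^2 + 7pr + pq + 12r + 18pr + 14r^2 + 2qr + 54 + 81p + 63r + 9q)(8 - 6p - q)    [distributive law]
= (87p + 9p^2 + 25pr + pq + 75r + 14r^2 + 2qr + 54 + 9q)(8 - 6p - q)    [combine like terms]
= 696p - 522p^2 - 87pq + 72p^2 - 54p^3 - 9p^2q + 200pr - 150p^2r - 25pqr + 8pq - 6p^2q - pq^2 + 600r - 450pr - 75qr + 112r^2 - 84pr^2 - 14qr^2 + 16qr - 12pqr - 2q^2r + 432 - 324p - 54q + 72q - 54pq - 9q^2    [distributive law]
= 372p - 450p^2 - 133pq - 54p^3 - 15p^2q - 250pr - 150p^2r - 37pqr - pq^2 + 600r - 59qr + 112r^2 - 84pr^2 - 14qr^2 - 2q^2r + 432 + 18q - 9q^2    [combine like terms]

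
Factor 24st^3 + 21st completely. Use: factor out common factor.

24st^3 + 21st
= 3(8st^3 + 7st)    [factor out 3]
= 3st(8t^2 + 7)    [factor out st]

3st(8t^2 + 7)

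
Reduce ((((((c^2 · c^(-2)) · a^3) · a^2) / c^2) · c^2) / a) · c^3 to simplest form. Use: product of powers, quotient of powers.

a^4c^3

((((((c^2 · c^(-2)) · a^3) · a^2) / c^2) · c^2) / a) · c^3
= (((((c^0 · a^3) · a^2) / c^2) · c^2) / a) · c^3    [product of powers]
= a^4c^3    [quotient of powers; product of powers]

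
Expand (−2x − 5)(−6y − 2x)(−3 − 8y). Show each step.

−116xy − 96xy^2 − 12x^2 − 32x^2y − 90y − 240y^2 − 30x

(−2x − 5)(−6y − 2x)(−3 − 8y)
= (12xy + 4x^2 + 30y + 10x)(−3 − 8y)    [distributive law]
= −36xy − 96xy^2 − 12x^2 − 32x^2y − 90y − 240y^2 − 30x − 80xy    [distributive law]
= −116xy − 96xy^2 − 12x^2 − 32x^2y − 90y − 240y^2 − 30x    [combine like terms]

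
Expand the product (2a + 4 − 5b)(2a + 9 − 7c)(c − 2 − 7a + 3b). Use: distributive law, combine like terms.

102a²c − 190a² − 28a³ + 82a²b + 250ac − 304a + 413ab − 14ac² − 297abc + 92c − 72 + 198b − 28c² − 199bc − 30ab² − 135b² + 35bc² + 105b²c

(2a + 4 − 5b)(2a + 9 − 7c)(c − 2 − 7a + 3b)
= (4a² + 18a − 14ac + 8a + 36 − 28c − 10ab − 45b + 35bc)(c − 2 − 7a + 3b)    [distributive law]
= (4a² + 26a − 14ac + 36 − 28c − 10ab − 45b + 35bc)(c − 2 − 7a + 3b)    [combine like terms]
= 4a²c − 8a² − 28a³ + 12a²b + 26ac − 52a − 182a² + 78ab − 14ac² + 28ac + 98a²c − 42abc + 36c − 72 − 252a + 108b − 28c² + 56c + 196ac − 84bc − 10abc + 20ab + 70a²b − 30ab² − 45bc + 90b + 315ab − 135b² + 35bc² − 70bc − 245abc + 105b²c    [distributive law]
= 102a²c − 190a² − 28a³ + 82a²b + 250ac − 304a + 413ab − 14ac² − 297abc + 92c − 72 + 198b − 28c² − 199bc − 30ab² − 135b² + 35bc² + 105b²c    [combine like terms]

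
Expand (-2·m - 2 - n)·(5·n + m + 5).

(-2·m - 2 - n)·(5·n + m + 5)
= -10·m·n - 2·m² - 10·m - 10·n - 2·m - 10 - 5·n² - m·n - 5·n    [distributive law]
= -11·m·n - 2·m² - 12·m - 15·n - 10 - 5·n²    [combine like terms]

-11·m·n - 2·m² - 12·m - 15·n - 10 - 5·n²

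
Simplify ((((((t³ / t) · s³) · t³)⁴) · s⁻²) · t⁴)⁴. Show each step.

s⁴⁰t⁹⁶

((((((t³ / t) · s³) · t³)⁴) · s⁻²) · t⁴)⁴
= ((((((t³ / t) · s³) · t³)⁴) · s⁻²)⁴) · ((t⁴)⁴)    [power of a product]
= ((((((t³ / t) · s³) · t³)⁴)⁴) · ((s⁻²)⁴)) · ((t⁴)⁴)    [power of a product]
= (((((t³ / t) · s³) · t³)¹⁶) · ((s⁻²)⁴)) · ((t⁴)⁴)    [power of a power]
= (((((t³ / t) · s³)¹⁶) · ((t³)¹⁶)) · ((s⁻²)⁴)) · ((t⁴)⁴)    [power of a product]
= (((((t³ / t)¹⁶) · ((s³)¹⁶)) · ((t³)¹⁶)) · ((s⁻²)⁴)) · ((t⁴)⁴)    [power of a product]
= ((((((t³)¹⁶) / (t¹⁶)) · ((s³)¹⁶)) · ((t³)¹⁶)) · ((s⁻²)⁴)) · ((t⁴)⁴)    [power of a quotient]
= ((((t⁴⁸ / (t¹⁶)) · ((s³)¹⁶)) · ((t³)¹⁶)) · ((s⁻²)⁴)) · ((t⁴)⁴)    [power of a power]
= (((t³² · ((s³)¹⁶)) · ((t³)¹⁶)) · ((s⁻²)⁴)) · ((t⁴)⁴)    [quotient of powers]
= (((t³² · s⁴⁸) · ((t³)¹⁶)) · ((s⁻²)⁴)) · ((t⁴)⁴)    [power of a power]
= (((t³² · s⁴⁸) · t⁴⁸) · ((s⁻²)⁴)) · ((t⁴)⁴)    [power of a power]
= (((t³² · s⁴⁸) · t⁴⁸) · s⁻⁸) · ((t⁴)⁴)    [power of a power]
= (((t³² · s⁴⁸) · t⁴⁸) · s⁻⁸) · t¹⁶    [power of a power]
= s⁴⁰t⁹⁶    [product of powers]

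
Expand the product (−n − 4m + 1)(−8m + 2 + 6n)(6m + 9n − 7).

192m^2n − 180mn^2 − 8mn + 78n^2 − 10n − 54n^3 + 192m^3 − 320m^2 + 124m − 14

(−n − 4m + 1)(−8m + 2 + 6n)(6m + 9n − 7)
= (8mn − 2n − 6n^2 + 32m^2 − 8m − 24mn − 8m + 2 + 6n)(6m + 9n − 7)    [distributive law]
= (−16mn + 4n − 6n^2 + 32m^2 − 16m + 2)(6m + 9n − 7)    [combine like terms]
= −96m^2n − 144mn^2 + 112mn + 24mn + 36n^2 − 28n − 36mn^2 − 54n^3 + 42n^2 + 192m^3 + 288m^2n − 224m^2 − 96m^2 − 144mn + 112m + 12m + 18n − 14    [distributive law]
= 192m^2n − 180mn^2 − 8mn + 78n^2 − 10n − 54n^3 + 192m^3 − 320m^2 + 124m − 14    [combine like terms]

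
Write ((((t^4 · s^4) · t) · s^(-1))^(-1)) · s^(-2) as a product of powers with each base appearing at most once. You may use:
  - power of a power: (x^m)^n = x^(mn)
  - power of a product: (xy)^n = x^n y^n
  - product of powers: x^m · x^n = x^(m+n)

((((t^4 · s^4) · t) · s^(-1))^(-1)) · s^(-2)
= ((((t^4 · s^4) · t)^(-1)) · ((s^(-1))^(-1))) · s^(-2)    [power of a product]
= ((((t^4 · s^4)^(-1)) · (t^(-1))) · ((s^(-1))^(-1))) · s^(-2)    [power of a product]
= (((((t^4)^(-1)) · ((s^4)^(-1))) · (t^(-1))) · ((s^(-1))^(-1))) · s^(-2)    [power of a product]
= (((t^(-4) · ((s^4)^(-1))) · (t^(-1))) · ((s^(-1))^(-1))) · s^(-2)    [power of a power]
= (((t^(-4) · s^(-4)) · (t^(-1))) · ((s^(-1))^(-1))) · s^(-2)    [power of a power]
= (((t^(-4) · s^(-4)) · t^(-1)) · s) · s^(-2)    [power of a power]
= s^(-5)t^(-5)    [product of powers]

s^(-5)t^(-5)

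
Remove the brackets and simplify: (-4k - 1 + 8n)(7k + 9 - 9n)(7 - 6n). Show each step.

-196k^2 + 168k^2n - 301k + 902kn - 552kn^2 - 63 + 621n - 990n^2 + 432n^3

(-4k - 1 + 8n)(7k + 9 - 9n)(7 - 6n)
= (-28k^2 - 36k + 36kn - 7k - 9 + 9n + 56kn + 72n - 72n^2)(7 - 6n)    [distributive law]
= (-28k^2 - 43k + 92kn - 9 + 81n - 72n^2)(7 - 6n)    [combine like terms]
= -196k^2 + 168k^2n - 301k + 258kn + 644kn - 552kn^2 - 63 + 54n + 567n - 486n^2 - 504n^2 + 432n^3    [distributive law]
= -196k^2 + 168k^2n - 301k + 902kn - 552kn^2 - 63 + 621n - 990n^2 + 432n^3    [combine like terms]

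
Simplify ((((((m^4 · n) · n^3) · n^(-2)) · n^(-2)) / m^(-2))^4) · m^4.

((((((m^4 · n) · n^3) · n^(-2)) · n^(-2)) / m^(-2))^4) · m^4
= ((((((m^4 · n) · n^3) · n^(-2)) · n^(-2))^4) / ((m^(-2))^4)) · m^4    [power of a quotient]
= ((((((m^4 · n) · n^3) · n^(-2))^4) · ((n^(-2))^4)) / ((m^(-2))^4)) · m^4    [power of a product]
= ((((((m^4 · n) · n^3)^4) · ((n^(-2))^4)) · ((n^(-2))^4)) / ((m^(-2))^4)) · m^4    [power of a product]
= ((((((m^4 · n)^4) · ((n^3)^4)) · ((n^(-2))^4)) · ((n^(-2))^4)) / ((m^(-2))^4)) · m^4    [power of a product]
= (((((((m^4)^4) · (n^4)) · ((n^3)^4)) · ((n^(-2))^4)) · ((n^(-2))^4)) / ((m^(-2))^4)) · m^4    [power of a product]
= (((((m^16 · (n^4)) · ((n^3)^4)) · ((n^(-2))^4)) · ((n^(-2))^4)) / ((m^(-2))^4)) · m^4    [power of a power]
= (((((m^16 · n^4) · n^12) · ((n^(-2))^4)) · ((n^(-2))^4)) / ((m^(-2))^4)) · m^4    [power of a power]
= (((((m^16 · n^4) · n^12) · n^(-8)) · ((n^(-2))^4)) / ((m^(-2))^4)) · m^4    [power of a power]
= (((((m^16 · n^4) · n^12) · n^(-8)) · n^(-8)) / ((m^(-2))^4)) · m^4    [power of a power]
= (((((m^16 · n^4) · n^12) · n^(-8)) · n^(-8)) / m^(-8)) · m^4    [power of a power]
= m^28    [quotient of powers; product of powers]

m^28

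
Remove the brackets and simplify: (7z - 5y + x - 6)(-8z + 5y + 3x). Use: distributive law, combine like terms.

(7z - 5y + x - 6)(-8z + 5y + 3x)
= -56z^2 + 35yz + 21xz + 40yz - 25y^2 - 15xy - 8xz + 5xy + 3x^2 + 48z - 30y - 18x    [distributive law]
= -56z^2 + 75yz + 13xz - 25y^2 - 10xy + 3x^2 + 48z - 30y - 18x    [combine like terms]

-56z^2 + 75yz + 13xz - 25y^2 - 10xy + 3x^2 + 48z - 30y - 18x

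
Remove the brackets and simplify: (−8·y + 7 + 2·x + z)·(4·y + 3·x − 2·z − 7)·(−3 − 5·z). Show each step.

96·y² + 160·y²·z + 48·x·y + 80·x·y·z − 480·y·z − 100·y·z² − 252·y − 21·x − 32·x·z + 308·z + 111·z² + 147 − 18·x² − 30·x²·z + 5·x·z² + 10·z³

(−8·y + 7 + 2·x + z)·(4·y + 3·x − 2·z − 7)·(−3 − 5·z)
= (−32·y² − 24·x·y + 16·y·z + 56·y + 28·y + 21·x − 14·z − 49 + 8·x·y + 6·x² − 4·x·z − 14·x + 4·y·z + 3·x·z − 2·z² − 7·z)·(−3 − 5·z)    [distributive law]
= (−32·y² − 16·x·y + 20·y·z + 84·y + 7·x − 21·z − 49 + 6·x² − x·z − 2·z²)·(−3 − 5·z)    [combine like terms]
= 96·y² + 160·y²·z + 48·x·y + 80·x·y·z − 60·y·z − 100·y·z² − 252·y − 420·y·z − 21·x − 35·x·z + 63·z + 105·z² + 147 + 245·z − 18·x² − 30·x²·z + 3·x·z + 5·x·z² + 6·z² + 10·z³    [distributive law]
= 96·y² + 160·y²·z + 48·x·y + 80·x·y·z − 480·y·z − 100·y·z² − 252·y − 21·x − 32·x·z + 308·z + 111·z² + 147 − 18·x² − 30·x²·z + 5·x·z² + 10·z³    [combine like terms]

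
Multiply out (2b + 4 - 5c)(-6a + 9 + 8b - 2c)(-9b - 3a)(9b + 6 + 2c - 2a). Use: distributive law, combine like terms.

828ab^3 + 1854ab^2 - 1914ab^2c + 204a^2b^2 + 732a^2b - 462a^2bc - 72a^3b - 4914b^3 - 5616b^2 + 5769b^2c + 72ab - 219abc - 1296b^4 + 3276b^3c - 18b^2c^2 - 366abc^2 + 648a^2 - 714a^2c - 144a^3 - 1944b + 2214bc - 648a + 738ac + 414bc^2 + 138ac^2 - 120a^2c^2 + 180a^3c - 180bc^3 - 60ac^3

(2b + 4 - 5c)(-6a + 9 + 8b - 2c)(-9b - 3a)(9b + 6 + 2c - 2a)
= (-12ab + 18b + 16b^2 - 4bc - 24a + 36 + 32b - 8c + 30ac - 45c - 40bc + 10c^2)(-9b - 3a)(9b + 6 + 2c - 2a)    [distributive law]
= (-12ab + 50b + 16b^2 - 44bc - 24a + 36 - 53c + 30ac + 10c^2)(-9b - 3a)(9b + 6 + 2c - 2a)    [combine like terms]
= (108ab^2 + 36a^2b - 450b^2 - 150ab - 144b^3 - 48ab^2 + 396b^2c + 132abc + 216ab + 72a^2 - 324b - 108a + 477bc + 159ac - 270abc - 90a^2c - 90bc^2 - 30ac^2)(9b + 6 + 2c - 2a)    [distributive law]
= (60ab^2 + 36a^2b - 450b^2 + 66ab - 144b^3 + 396b^2c - 138abc + 72a^2 - 324b - 108a + 477bc + 159ac - 90a^2c - 90bc^2 - 30ac^2)(9b + 6 + 2c - 2a)    [combine like terms]
= 540ab^3 + 360ab^2 + 120ab^2c - 120a^2b^2 + 324a^2b^2 + 216a^2b + 72a^2bc - 72a^3b - 4050b^3 - 2700b^2 - 900b^2c + 900ab^2 + 594ab^2 + 396ab + 132abc - 132a^2b - 1296b^4 - 864b^3 - 288b^3c + 288ab^3 + 3564b^3c + 2376b^2c + 792b^2c^2 - 792ab^2c - 1242ab^2c - 828abc - 276abc^2 + 276a^2bc + 648a^2b + 432a^2 + 144a^2c - 144a^3 - 2916b^2 - 1944b - 648bc + 648ab - 972ab - 648a - 216ac + 216a^2 + 4293b^2c + 2862bc + 954bc^2 - 954abc + 1431abc + 954ac + 318ac^2 - 318a^2c - 810a^2bc - 540a^2c - 180a^2c^2 + 180a^3c - 810b^2c^2 - 540bc^2 - 180bc^3 + 180abc^2 - 270abc^2 - 180ac^2 - 60ac^3 + 60a^2c^2    [distributive law]
= 828ab^3 + 1854ab^2 - 1914ab^2c + 204a^2b^2 + 732a^2b - 462a^2bc - 72a^3b - 4914b^3 - 5616b^2 + 5769b^2c + 72ab - 219abc - 1296b^4 + 3276b^3c - 18b^2c^2 - 366abc^2 + 648a^2 - 714a^2c - 144a^3 - 1944b + 2214bc - 648a + 738ac + 414bc^2 + 138ac^2 - 120a^2c^2 + 180a^3c - 180bc^3 - 60ac^3    [combine like terms]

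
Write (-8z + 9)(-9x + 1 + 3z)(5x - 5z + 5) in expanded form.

(-8z + 9)(-9x + 1 + 3z)(5x - 5z + 5)
= (72xz - 8z - 24z² - 81x + 9 + 27z)(5x - 5z + 5)    [distributive law]
= (72xz + 19z - 24z² - 81x + 9)(5x - 5z + 5)    [combine like terms]
= 360x²z - 360xz² + 360xz + 95xz - 95z² + 95z - 120xz² + 120z³ - 120z² - 405x² + 405xz - 405x + 45x - 45z + 45    [distributive law]
= 360x²z - 480xz² + 860xz - 215z² + 50z + 120z³ - 405x² - 360x + 45    [combine like terms]

360x²z - 480xz² + 860xz - 215z² + 50z + 120z³ - 405x² - 360x + 45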